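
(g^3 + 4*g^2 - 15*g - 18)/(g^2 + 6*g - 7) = (g^3 + 4*g^2 - 15*g - 18)/(g^2 + 6*g - 7)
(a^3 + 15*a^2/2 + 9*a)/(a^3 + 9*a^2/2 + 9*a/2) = (a + 6)/(a + 3)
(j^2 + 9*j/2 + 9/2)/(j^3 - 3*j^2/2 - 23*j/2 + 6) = (2*j + 3)/(2*j^2 - 9*j + 4)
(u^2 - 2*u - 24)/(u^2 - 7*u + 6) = (u + 4)/(u - 1)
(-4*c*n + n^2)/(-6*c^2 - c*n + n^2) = n*(4*c - n)/(6*c^2 + c*n - n^2)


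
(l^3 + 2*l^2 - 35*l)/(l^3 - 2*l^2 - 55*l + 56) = l*(l - 5)/(l^2 - 9*l + 8)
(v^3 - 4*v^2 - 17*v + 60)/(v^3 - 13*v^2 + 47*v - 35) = (v^2 + v - 12)/(v^2 - 8*v + 7)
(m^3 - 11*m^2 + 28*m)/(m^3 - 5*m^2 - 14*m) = (m - 4)/(m + 2)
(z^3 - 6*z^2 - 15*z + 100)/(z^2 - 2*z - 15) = (z^2 - z - 20)/(z + 3)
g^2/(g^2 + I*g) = g/(g + I)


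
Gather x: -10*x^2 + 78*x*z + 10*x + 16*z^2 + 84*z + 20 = -10*x^2 + x*(78*z + 10) + 16*z^2 + 84*z + 20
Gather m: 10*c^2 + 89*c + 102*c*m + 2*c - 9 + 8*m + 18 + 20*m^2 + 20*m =10*c^2 + 91*c + 20*m^2 + m*(102*c + 28) + 9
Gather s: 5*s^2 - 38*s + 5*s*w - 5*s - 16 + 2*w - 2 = 5*s^2 + s*(5*w - 43) + 2*w - 18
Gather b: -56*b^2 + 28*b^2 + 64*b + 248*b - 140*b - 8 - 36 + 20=-28*b^2 + 172*b - 24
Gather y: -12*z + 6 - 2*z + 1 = 7 - 14*z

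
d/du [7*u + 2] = 7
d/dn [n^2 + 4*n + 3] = 2*n + 4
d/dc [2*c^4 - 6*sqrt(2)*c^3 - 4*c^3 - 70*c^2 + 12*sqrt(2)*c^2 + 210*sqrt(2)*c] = 8*c^3 - 18*sqrt(2)*c^2 - 12*c^2 - 140*c + 24*sqrt(2)*c + 210*sqrt(2)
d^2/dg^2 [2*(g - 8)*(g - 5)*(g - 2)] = 12*g - 60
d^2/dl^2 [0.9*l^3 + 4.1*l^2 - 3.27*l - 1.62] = 5.4*l + 8.2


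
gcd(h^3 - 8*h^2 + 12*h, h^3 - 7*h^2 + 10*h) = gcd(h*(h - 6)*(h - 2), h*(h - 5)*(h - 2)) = h^2 - 2*h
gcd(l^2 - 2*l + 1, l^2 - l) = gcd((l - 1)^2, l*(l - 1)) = l - 1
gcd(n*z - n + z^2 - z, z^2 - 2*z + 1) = z - 1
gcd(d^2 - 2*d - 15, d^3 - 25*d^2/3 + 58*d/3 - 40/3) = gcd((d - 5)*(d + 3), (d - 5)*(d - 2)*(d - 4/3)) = d - 5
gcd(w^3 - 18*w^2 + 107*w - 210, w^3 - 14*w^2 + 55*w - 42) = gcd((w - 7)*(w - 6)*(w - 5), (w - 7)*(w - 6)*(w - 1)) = w^2 - 13*w + 42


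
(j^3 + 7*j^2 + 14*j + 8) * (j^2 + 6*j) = j^5 + 13*j^4 + 56*j^3 + 92*j^2 + 48*j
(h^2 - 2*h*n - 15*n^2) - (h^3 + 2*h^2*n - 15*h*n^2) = -h^3 - 2*h^2*n + h^2 + 15*h*n^2 - 2*h*n - 15*n^2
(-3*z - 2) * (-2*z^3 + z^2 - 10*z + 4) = 6*z^4 + z^3 + 28*z^2 + 8*z - 8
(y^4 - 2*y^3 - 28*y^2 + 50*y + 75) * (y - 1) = y^5 - 3*y^4 - 26*y^3 + 78*y^2 + 25*y - 75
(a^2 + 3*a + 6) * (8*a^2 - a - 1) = 8*a^4 + 23*a^3 + 44*a^2 - 9*a - 6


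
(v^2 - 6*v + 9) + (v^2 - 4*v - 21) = 2*v^2 - 10*v - 12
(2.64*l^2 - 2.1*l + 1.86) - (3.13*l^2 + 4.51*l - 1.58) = -0.49*l^2 - 6.61*l + 3.44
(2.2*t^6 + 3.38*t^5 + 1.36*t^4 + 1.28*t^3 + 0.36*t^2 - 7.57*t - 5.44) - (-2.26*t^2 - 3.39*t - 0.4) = 2.2*t^6 + 3.38*t^5 + 1.36*t^4 + 1.28*t^3 + 2.62*t^2 - 4.18*t - 5.04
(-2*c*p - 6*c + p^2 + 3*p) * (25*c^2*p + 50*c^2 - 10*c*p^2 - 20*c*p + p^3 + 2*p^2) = -50*c^3*p^2 - 250*c^3*p - 300*c^3 + 45*c^2*p^3 + 225*c^2*p^2 + 270*c^2*p - 12*c*p^4 - 60*c*p^3 - 72*c*p^2 + p^5 + 5*p^4 + 6*p^3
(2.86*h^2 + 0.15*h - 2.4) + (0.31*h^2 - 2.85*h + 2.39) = 3.17*h^2 - 2.7*h - 0.00999999999999979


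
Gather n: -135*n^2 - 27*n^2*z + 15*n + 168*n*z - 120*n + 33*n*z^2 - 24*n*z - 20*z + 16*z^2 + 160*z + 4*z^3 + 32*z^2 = n^2*(-27*z - 135) + n*(33*z^2 + 144*z - 105) + 4*z^3 + 48*z^2 + 140*z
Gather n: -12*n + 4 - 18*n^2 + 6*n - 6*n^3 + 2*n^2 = -6*n^3 - 16*n^2 - 6*n + 4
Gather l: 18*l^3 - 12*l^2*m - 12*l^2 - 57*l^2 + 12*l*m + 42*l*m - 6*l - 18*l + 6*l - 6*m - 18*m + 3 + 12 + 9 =18*l^3 + l^2*(-12*m - 69) + l*(54*m - 18) - 24*m + 24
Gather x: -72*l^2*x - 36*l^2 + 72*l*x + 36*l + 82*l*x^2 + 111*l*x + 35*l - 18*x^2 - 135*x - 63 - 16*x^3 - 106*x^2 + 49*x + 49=-36*l^2 + 71*l - 16*x^3 + x^2*(82*l - 124) + x*(-72*l^2 + 183*l - 86) - 14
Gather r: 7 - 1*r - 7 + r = 0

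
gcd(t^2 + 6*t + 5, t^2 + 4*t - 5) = t + 5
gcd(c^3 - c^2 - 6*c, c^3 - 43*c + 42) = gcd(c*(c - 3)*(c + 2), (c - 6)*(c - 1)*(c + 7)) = 1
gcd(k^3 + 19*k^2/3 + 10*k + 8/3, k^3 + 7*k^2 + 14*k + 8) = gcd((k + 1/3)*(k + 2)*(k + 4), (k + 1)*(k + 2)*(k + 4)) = k^2 + 6*k + 8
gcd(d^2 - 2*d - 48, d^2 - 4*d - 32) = d - 8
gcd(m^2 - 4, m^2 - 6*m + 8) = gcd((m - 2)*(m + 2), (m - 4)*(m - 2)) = m - 2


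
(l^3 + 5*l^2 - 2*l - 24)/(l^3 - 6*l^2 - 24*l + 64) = (l + 3)/(l - 8)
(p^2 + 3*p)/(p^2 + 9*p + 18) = p/(p + 6)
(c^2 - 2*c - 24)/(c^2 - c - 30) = (c + 4)/(c + 5)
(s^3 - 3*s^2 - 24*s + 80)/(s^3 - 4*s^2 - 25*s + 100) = (s - 4)/(s - 5)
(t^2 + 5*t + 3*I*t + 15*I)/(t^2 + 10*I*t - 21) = (t + 5)/(t + 7*I)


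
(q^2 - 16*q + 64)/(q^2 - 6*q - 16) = (q - 8)/(q + 2)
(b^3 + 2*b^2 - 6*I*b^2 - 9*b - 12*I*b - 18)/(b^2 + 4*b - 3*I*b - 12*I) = (b^2 + b*(2 - 3*I) - 6*I)/(b + 4)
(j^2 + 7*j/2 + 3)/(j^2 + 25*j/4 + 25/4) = 2*(2*j^2 + 7*j + 6)/(4*j^2 + 25*j + 25)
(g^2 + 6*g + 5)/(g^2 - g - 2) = (g + 5)/(g - 2)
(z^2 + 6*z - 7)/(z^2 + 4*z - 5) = (z + 7)/(z + 5)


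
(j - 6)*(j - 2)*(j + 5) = j^3 - 3*j^2 - 28*j + 60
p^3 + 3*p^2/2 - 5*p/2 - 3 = (p - 3/2)*(p + 1)*(p + 2)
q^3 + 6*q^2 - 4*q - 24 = (q - 2)*(q + 2)*(q + 6)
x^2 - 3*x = x*(x - 3)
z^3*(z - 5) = z^4 - 5*z^3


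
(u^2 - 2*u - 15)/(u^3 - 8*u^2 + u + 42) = (u^2 - 2*u - 15)/(u^3 - 8*u^2 + u + 42)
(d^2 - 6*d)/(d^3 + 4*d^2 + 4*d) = (d - 6)/(d^2 + 4*d + 4)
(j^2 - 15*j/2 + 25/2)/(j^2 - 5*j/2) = (j - 5)/j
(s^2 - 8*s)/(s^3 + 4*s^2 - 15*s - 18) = s*(s - 8)/(s^3 + 4*s^2 - 15*s - 18)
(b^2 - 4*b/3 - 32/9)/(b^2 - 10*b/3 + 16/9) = (3*b + 4)/(3*b - 2)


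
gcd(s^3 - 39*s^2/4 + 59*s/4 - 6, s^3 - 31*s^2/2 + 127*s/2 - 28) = s - 8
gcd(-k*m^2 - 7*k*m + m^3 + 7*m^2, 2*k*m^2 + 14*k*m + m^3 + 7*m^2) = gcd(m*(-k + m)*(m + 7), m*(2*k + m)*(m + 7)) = m^2 + 7*m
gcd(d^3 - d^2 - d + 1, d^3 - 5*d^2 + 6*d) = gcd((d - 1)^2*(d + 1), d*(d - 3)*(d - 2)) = 1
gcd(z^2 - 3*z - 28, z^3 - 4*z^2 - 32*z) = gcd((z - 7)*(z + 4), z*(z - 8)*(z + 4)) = z + 4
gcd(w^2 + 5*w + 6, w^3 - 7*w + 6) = w + 3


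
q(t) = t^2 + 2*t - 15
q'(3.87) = 9.74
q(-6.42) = 13.38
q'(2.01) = 6.02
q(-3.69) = -8.76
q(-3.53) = -9.60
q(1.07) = -11.72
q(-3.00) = -12.00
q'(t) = 2*t + 2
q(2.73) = -2.09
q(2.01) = -6.94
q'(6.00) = 14.00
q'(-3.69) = -5.38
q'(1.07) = 4.14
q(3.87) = 7.72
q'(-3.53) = -5.06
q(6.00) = 33.00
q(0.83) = -12.65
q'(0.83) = 3.66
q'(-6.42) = -10.84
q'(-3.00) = -4.00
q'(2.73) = 7.46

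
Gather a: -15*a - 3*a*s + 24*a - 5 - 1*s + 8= a*(9 - 3*s) - s + 3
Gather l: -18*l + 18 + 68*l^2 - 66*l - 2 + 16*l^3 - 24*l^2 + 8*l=16*l^3 + 44*l^2 - 76*l + 16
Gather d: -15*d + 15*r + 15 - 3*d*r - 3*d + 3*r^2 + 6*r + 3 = d*(-3*r - 18) + 3*r^2 + 21*r + 18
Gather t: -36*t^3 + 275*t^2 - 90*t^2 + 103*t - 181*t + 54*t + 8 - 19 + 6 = -36*t^3 + 185*t^2 - 24*t - 5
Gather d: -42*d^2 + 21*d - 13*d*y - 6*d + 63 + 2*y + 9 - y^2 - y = -42*d^2 + d*(15 - 13*y) - y^2 + y + 72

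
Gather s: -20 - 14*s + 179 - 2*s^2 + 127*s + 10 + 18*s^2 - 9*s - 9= 16*s^2 + 104*s + 160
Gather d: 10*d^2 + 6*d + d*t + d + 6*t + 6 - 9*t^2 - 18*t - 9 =10*d^2 + d*(t + 7) - 9*t^2 - 12*t - 3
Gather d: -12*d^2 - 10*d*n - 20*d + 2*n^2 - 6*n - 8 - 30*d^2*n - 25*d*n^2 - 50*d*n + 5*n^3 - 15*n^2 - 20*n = d^2*(-30*n - 12) + d*(-25*n^2 - 60*n - 20) + 5*n^3 - 13*n^2 - 26*n - 8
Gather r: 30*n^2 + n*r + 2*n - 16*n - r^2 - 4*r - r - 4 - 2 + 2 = 30*n^2 - 14*n - r^2 + r*(n - 5) - 4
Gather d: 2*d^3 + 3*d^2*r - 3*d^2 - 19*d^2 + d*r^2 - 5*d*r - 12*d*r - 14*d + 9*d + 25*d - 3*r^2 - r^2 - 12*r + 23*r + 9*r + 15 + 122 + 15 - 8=2*d^3 + d^2*(3*r - 22) + d*(r^2 - 17*r + 20) - 4*r^2 + 20*r + 144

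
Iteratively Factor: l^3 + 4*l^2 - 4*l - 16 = (l + 2)*(l^2 + 2*l - 8) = (l - 2)*(l + 2)*(l + 4)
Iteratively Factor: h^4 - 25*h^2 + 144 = (h - 3)*(h^3 + 3*h^2 - 16*h - 48) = (h - 4)*(h - 3)*(h^2 + 7*h + 12) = (h - 4)*(h - 3)*(h + 3)*(h + 4)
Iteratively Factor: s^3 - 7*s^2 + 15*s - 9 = (s - 3)*(s^2 - 4*s + 3) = (s - 3)^2*(s - 1)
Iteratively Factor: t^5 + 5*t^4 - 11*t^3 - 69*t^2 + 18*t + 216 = (t - 3)*(t^4 + 8*t^3 + 13*t^2 - 30*t - 72) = (t - 3)*(t + 3)*(t^3 + 5*t^2 - 2*t - 24) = (t - 3)*(t + 3)*(t + 4)*(t^2 + t - 6) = (t - 3)*(t - 2)*(t + 3)*(t + 4)*(t + 3)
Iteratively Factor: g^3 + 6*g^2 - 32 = (g - 2)*(g^2 + 8*g + 16) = (g - 2)*(g + 4)*(g + 4)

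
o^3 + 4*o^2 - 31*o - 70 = (o - 5)*(o + 2)*(o + 7)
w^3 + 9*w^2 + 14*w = w*(w + 2)*(w + 7)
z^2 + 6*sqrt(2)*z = z*(z + 6*sqrt(2))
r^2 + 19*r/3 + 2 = (r + 1/3)*(r + 6)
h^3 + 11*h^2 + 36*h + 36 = (h + 2)*(h + 3)*(h + 6)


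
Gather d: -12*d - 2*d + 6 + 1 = 7 - 14*d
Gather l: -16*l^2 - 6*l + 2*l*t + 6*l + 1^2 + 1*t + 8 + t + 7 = -16*l^2 + 2*l*t + 2*t + 16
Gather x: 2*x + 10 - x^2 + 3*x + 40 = -x^2 + 5*x + 50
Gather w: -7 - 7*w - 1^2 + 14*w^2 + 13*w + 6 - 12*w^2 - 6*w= 2*w^2 - 2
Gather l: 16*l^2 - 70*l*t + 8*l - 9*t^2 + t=16*l^2 + l*(8 - 70*t) - 9*t^2 + t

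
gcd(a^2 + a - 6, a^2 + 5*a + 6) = a + 3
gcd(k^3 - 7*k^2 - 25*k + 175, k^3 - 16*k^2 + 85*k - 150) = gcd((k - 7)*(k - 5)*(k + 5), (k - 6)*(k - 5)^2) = k - 5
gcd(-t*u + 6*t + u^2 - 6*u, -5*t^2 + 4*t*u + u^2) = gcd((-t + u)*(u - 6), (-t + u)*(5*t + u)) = t - u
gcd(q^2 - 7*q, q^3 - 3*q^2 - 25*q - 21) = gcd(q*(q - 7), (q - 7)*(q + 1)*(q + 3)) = q - 7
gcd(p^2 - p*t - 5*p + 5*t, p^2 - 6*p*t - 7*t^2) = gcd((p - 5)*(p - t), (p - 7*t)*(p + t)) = 1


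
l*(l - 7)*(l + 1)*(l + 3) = l^4 - 3*l^3 - 25*l^2 - 21*l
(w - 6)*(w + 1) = w^2 - 5*w - 6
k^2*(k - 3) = k^3 - 3*k^2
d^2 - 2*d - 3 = (d - 3)*(d + 1)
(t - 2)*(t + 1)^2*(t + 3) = t^4 + 3*t^3 - 3*t^2 - 11*t - 6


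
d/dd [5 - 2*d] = -2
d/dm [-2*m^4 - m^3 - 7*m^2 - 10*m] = -8*m^3 - 3*m^2 - 14*m - 10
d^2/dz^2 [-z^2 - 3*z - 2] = -2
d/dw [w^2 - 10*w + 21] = 2*w - 10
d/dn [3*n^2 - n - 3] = 6*n - 1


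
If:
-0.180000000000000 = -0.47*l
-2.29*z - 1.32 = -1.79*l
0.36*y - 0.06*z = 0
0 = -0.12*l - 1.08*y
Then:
No Solution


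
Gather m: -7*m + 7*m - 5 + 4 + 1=0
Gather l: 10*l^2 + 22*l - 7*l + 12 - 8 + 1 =10*l^2 + 15*l + 5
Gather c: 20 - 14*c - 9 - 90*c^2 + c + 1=-90*c^2 - 13*c + 12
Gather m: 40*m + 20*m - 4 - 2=60*m - 6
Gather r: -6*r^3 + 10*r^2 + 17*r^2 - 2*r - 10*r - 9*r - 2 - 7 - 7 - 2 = -6*r^3 + 27*r^2 - 21*r - 18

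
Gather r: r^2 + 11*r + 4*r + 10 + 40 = r^2 + 15*r + 50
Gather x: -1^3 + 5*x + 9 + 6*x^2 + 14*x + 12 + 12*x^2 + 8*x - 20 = 18*x^2 + 27*x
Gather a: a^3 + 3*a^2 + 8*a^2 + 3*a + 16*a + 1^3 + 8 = a^3 + 11*a^2 + 19*a + 9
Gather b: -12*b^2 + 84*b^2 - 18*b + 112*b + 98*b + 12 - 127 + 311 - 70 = 72*b^2 + 192*b + 126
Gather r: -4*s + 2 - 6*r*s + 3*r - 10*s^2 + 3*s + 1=r*(3 - 6*s) - 10*s^2 - s + 3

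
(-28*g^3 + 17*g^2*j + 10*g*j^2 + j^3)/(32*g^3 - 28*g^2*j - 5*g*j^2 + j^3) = (-7*g - j)/(8*g - j)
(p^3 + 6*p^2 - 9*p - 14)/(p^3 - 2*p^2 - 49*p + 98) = (p + 1)/(p - 7)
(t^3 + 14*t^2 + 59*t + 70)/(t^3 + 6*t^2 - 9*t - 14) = (t^2 + 7*t + 10)/(t^2 - t - 2)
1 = 1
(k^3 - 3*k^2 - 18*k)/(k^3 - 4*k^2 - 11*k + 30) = k*(k - 6)/(k^2 - 7*k + 10)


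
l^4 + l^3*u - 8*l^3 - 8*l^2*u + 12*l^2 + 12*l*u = l*(l - 6)*(l - 2)*(l + u)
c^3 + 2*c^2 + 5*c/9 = c*(c + 1/3)*(c + 5/3)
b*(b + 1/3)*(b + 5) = b^3 + 16*b^2/3 + 5*b/3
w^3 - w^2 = w^2*(w - 1)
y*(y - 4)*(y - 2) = y^3 - 6*y^2 + 8*y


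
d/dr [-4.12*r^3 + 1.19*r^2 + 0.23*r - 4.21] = -12.36*r^2 + 2.38*r + 0.23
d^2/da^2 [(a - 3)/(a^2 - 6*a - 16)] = 2*(3*(3 - a)*(-a^2 + 6*a + 16) - 4*(a - 3)^3)/(-a^2 + 6*a + 16)^3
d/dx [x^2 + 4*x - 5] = 2*x + 4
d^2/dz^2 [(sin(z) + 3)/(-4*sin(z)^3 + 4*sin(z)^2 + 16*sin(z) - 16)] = (2*sin(z)^6 + 14*sin(z)^5 + 3*sin(z)^4 - 46*sin(z)^3 - 51*sin(z)^2 + 56*sin(z) + 76)/(2*(sin(z) - 2)^3*(sin(z) - 1)^2*(sin(z) + 2)^3)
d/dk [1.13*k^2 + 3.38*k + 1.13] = 2.26*k + 3.38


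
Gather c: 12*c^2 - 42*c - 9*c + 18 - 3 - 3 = 12*c^2 - 51*c + 12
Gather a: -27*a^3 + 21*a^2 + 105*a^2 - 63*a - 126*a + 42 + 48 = -27*a^3 + 126*a^2 - 189*a + 90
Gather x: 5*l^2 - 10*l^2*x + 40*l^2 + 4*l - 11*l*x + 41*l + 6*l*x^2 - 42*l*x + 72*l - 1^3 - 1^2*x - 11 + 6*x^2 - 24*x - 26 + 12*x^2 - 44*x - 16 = 45*l^2 + 117*l + x^2*(6*l + 18) + x*(-10*l^2 - 53*l - 69) - 54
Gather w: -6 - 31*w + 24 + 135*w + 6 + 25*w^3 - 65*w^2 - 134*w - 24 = 25*w^3 - 65*w^2 - 30*w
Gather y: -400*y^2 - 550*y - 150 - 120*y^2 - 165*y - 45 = -520*y^2 - 715*y - 195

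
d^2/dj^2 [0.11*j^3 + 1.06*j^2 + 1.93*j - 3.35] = 0.66*j + 2.12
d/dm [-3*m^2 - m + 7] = -6*m - 1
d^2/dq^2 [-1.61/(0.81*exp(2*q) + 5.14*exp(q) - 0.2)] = (-1.61*(1.62*exp(q) + 5.14)*(3.24*exp(q) + 10.28)*exp(q) + (5.2164*exp(q) + 8.2754)*(0.81*exp(2*q) + 5.14*exp(q) - 0.2))*exp(q)/(0.81*exp(2*q) + 5.14*exp(q) - 0.2)^3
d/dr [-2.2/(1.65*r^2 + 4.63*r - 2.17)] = (7.26*r + 10.186)/(1.65*r^2 + 4.63*r - 2.17)^2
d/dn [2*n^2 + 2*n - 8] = 4*n + 2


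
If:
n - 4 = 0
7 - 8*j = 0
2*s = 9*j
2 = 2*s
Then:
No Solution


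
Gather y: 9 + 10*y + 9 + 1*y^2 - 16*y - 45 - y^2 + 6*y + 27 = 0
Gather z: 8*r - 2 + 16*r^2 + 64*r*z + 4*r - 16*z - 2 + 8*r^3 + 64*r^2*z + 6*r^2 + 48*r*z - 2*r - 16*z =8*r^3 + 22*r^2 + 10*r + z*(64*r^2 + 112*r - 32) - 4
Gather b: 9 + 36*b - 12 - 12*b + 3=24*b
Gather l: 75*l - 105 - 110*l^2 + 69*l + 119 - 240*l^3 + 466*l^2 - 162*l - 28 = -240*l^3 + 356*l^2 - 18*l - 14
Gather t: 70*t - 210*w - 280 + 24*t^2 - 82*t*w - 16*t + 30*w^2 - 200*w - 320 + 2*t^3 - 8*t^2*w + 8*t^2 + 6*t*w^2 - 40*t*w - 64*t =2*t^3 + t^2*(32 - 8*w) + t*(6*w^2 - 122*w - 10) + 30*w^2 - 410*w - 600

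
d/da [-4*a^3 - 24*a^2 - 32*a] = -12*a^2 - 48*a - 32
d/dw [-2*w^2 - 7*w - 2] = -4*w - 7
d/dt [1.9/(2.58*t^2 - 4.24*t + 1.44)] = (8.056 - 9.804*t)/(2.58*t^2 - 4.24*t + 1.44)^2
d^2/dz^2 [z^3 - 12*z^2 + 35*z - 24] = 6*z - 24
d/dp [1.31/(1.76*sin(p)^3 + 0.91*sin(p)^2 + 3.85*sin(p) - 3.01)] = (-2.3842*sin(p) + 3.4584*cos(2*p) - 8.5019)*cos(p)/(1.76*sin(p)^3 + 0.91*sin(p)^2 + 3.85*sin(p) - 3.01)^2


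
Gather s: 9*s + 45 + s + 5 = 10*s + 50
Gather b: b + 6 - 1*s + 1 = b - s + 7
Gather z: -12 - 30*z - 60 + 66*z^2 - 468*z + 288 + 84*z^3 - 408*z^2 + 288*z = 84*z^3 - 342*z^2 - 210*z + 216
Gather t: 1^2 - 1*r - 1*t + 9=-r - t + 10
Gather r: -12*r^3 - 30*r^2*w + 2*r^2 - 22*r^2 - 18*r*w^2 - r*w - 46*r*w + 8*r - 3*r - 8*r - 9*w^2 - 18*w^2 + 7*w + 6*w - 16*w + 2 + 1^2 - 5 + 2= -12*r^3 + r^2*(-30*w - 20) + r*(-18*w^2 - 47*w - 3) - 27*w^2 - 3*w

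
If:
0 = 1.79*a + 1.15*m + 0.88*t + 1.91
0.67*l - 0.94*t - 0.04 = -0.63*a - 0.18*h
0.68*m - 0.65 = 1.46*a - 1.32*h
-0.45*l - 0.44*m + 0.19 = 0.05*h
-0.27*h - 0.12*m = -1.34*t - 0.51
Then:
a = -0.90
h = -0.56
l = 0.38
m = 0.11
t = -0.48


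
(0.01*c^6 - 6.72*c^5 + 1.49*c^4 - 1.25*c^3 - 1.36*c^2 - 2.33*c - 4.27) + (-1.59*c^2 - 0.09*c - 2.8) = 0.01*c^6 - 6.72*c^5 + 1.49*c^4 - 1.25*c^3 - 2.95*c^2 - 2.42*c - 7.07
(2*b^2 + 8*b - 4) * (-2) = -4*b^2 - 16*b + 8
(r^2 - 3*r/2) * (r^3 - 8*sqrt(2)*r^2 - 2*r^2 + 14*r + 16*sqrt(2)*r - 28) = r^5 - 8*sqrt(2)*r^4 - 7*r^4/2 + 17*r^3 + 28*sqrt(2)*r^3 - 49*r^2 - 24*sqrt(2)*r^2 + 42*r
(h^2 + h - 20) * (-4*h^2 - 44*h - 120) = -4*h^4 - 48*h^3 - 84*h^2 + 760*h + 2400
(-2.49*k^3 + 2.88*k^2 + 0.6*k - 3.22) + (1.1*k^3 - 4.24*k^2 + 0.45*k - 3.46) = -1.39*k^3 - 1.36*k^2 + 1.05*k - 6.68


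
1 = 1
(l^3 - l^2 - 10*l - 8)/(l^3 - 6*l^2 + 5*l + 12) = (l + 2)/(l - 3)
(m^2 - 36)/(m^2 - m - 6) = (36 - m^2)/(-m^2 + m + 6)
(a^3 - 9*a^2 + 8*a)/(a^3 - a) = (a - 8)/(a + 1)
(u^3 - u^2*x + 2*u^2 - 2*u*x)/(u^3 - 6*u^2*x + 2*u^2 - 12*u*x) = (-u + x)/(-u + 6*x)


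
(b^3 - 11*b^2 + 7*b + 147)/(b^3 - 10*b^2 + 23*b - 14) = (b^2 - 4*b - 21)/(b^2 - 3*b + 2)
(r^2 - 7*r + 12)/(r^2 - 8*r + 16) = (r - 3)/(r - 4)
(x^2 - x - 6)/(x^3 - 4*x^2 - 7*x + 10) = (x - 3)/(x^2 - 6*x + 5)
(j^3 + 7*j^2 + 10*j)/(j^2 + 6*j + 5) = j*(j + 2)/(j + 1)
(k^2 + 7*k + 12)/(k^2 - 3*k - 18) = (k + 4)/(k - 6)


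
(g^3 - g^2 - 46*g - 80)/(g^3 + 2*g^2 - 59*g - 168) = (g^2 + 7*g + 10)/(g^2 + 10*g + 21)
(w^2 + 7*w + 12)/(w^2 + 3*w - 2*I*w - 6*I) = (w + 4)/(w - 2*I)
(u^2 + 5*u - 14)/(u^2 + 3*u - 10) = (u + 7)/(u + 5)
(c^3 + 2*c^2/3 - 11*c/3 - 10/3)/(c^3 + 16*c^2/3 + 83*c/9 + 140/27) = 9*(c^2 - c - 2)/(9*c^2 + 33*c + 28)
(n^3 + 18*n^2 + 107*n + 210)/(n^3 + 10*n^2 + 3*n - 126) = (n + 5)/(n - 3)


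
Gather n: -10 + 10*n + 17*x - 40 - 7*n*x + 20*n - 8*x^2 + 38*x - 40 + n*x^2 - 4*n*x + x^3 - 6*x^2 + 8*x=n*(x^2 - 11*x + 30) + x^3 - 14*x^2 + 63*x - 90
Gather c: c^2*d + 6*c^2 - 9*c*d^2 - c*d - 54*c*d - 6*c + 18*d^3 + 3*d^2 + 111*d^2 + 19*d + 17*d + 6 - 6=c^2*(d + 6) + c*(-9*d^2 - 55*d - 6) + 18*d^3 + 114*d^2 + 36*d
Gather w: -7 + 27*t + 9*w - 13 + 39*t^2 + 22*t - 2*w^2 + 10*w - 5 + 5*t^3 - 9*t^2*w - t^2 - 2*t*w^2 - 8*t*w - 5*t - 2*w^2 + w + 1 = 5*t^3 + 38*t^2 + 44*t + w^2*(-2*t - 4) + w*(-9*t^2 - 8*t + 20) - 24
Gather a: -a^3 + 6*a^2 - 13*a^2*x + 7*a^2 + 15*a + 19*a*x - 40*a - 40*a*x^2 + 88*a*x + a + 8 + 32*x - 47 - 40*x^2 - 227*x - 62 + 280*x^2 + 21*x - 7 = -a^3 + a^2*(13 - 13*x) + a*(-40*x^2 + 107*x - 24) + 240*x^2 - 174*x - 108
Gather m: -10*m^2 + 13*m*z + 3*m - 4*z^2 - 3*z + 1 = -10*m^2 + m*(13*z + 3) - 4*z^2 - 3*z + 1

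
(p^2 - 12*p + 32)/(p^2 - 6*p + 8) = (p - 8)/(p - 2)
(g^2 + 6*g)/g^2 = (g + 6)/g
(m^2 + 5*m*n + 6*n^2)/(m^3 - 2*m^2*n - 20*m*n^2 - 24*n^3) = (m + 3*n)/(m^2 - 4*m*n - 12*n^2)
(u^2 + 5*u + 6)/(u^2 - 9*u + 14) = (u^2 + 5*u + 6)/(u^2 - 9*u + 14)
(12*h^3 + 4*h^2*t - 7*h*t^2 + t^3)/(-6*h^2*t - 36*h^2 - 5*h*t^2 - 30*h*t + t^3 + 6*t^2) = (-2*h + t)/(t + 6)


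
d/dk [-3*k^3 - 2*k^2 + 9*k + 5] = -9*k^2 - 4*k + 9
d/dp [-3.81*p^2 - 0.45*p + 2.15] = -7.62*p - 0.45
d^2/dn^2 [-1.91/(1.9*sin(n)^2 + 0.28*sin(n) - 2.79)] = (27.5804*sin(n)^4 + 3.04836*sin(n)^3 - 0.721216000000005*sin(n)^2 - 4.604628*sin(n) - 20.549308)/(1.9*sin(n)^2 + 0.28*sin(n) - 2.79)^3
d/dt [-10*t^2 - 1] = -20*t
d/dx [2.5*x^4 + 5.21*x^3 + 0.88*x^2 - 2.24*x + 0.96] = 10.0*x^3 + 15.63*x^2 + 1.76*x - 2.24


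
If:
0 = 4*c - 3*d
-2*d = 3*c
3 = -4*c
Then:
No Solution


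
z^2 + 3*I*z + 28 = (z - 4*I)*(z + 7*I)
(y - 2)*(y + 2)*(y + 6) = y^3 + 6*y^2 - 4*y - 24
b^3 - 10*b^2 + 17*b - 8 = (b - 8)*(b - 1)^2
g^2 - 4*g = g*(g - 4)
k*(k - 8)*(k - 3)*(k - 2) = k^4 - 13*k^3 + 46*k^2 - 48*k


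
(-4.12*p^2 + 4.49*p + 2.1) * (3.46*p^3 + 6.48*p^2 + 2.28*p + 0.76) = -14.2552*p^5 - 11.1622*p^4 + 26.9676*p^3 + 20.714*p^2 + 8.2004*p + 1.596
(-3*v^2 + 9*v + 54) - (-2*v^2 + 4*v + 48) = -v^2 + 5*v + 6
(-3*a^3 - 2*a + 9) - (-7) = -3*a^3 - 2*a + 16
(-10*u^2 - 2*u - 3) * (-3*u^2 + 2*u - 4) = 30*u^4 - 14*u^3 + 45*u^2 + 2*u + 12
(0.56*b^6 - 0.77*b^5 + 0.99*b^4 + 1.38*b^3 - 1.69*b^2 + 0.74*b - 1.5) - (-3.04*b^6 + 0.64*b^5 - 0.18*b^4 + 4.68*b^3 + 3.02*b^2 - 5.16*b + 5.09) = 3.6*b^6 - 1.41*b^5 + 1.17*b^4 - 3.3*b^3 - 4.71*b^2 + 5.9*b - 6.59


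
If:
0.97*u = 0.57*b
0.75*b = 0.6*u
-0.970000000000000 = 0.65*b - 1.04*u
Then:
No Solution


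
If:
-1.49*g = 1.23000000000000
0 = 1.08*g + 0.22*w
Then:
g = -0.83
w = 4.05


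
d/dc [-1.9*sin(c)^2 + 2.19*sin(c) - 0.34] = (2.19 - 3.8*sin(c))*cos(c)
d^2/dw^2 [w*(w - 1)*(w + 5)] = 6*w + 8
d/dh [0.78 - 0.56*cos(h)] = 0.56*sin(h)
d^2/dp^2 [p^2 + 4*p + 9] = 2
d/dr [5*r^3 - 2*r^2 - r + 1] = 15*r^2 - 4*r - 1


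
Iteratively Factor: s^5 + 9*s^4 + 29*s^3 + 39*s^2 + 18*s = (s + 1)*(s^4 + 8*s^3 + 21*s^2 + 18*s) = s*(s + 1)*(s^3 + 8*s^2 + 21*s + 18) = s*(s + 1)*(s + 2)*(s^2 + 6*s + 9) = s*(s + 1)*(s + 2)*(s + 3)*(s + 3)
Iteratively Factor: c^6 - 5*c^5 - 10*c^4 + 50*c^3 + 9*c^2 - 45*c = (c + 1)*(c^5 - 6*c^4 - 4*c^3 + 54*c^2 - 45*c) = (c - 3)*(c + 1)*(c^4 - 3*c^3 - 13*c^2 + 15*c) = (c - 3)*(c + 1)*(c + 3)*(c^3 - 6*c^2 + 5*c) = (c - 5)*(c - 3)*(c + 1)*(c + 3)*(c^2 - c) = (c - 5)*(c - 3)*(c - 1)*(c + 1)*(c + 3)*(c)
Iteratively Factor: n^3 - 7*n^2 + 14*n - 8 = (n - 4)*(n^2 - 3*n + 2) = (n - 4)*(n - 2)*(n - 1)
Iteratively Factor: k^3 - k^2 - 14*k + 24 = (k - 2)*(k^2 + k - 12) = (k - 2)*(k + 4)*(k - 3)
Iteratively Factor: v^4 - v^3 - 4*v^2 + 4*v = (v + 2)*(v^3 - 3*v^2 + 2*v) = v*(v + 2)*(v^2 - 3*v + 2) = v*(v - 1)*(v + 2)*(v - 2)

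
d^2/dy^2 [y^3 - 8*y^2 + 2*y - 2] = 6*y - 16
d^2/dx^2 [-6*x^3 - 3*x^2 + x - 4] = -36*x - 6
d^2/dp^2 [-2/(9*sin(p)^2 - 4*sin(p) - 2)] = 4*(-162*sin(p)^4 + 54*sin(p)^3 + 199*sin(p)^2 - 104*sin(p) + 34)/(-9*sin(p)^2 + 4*sin(p) + 2)^3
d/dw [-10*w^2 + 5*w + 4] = 5 - 20*w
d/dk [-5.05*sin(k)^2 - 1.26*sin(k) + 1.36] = -(10.1*sin(k) + 1.26)*cos(k)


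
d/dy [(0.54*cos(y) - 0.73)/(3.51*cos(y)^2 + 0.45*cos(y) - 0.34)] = (1.8954*cos(y)^2 - 5.1246*cos(y) - 0.1449)*sin(y)/(12.3201*cos(y)^4 + 3.159*cos(y)^3 - 2.1843*cos(y)^2 - 0.306*cos(y) + 0.1156)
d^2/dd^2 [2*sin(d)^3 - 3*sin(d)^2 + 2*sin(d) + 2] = -18*sin(d)^3 + 12*sin(d)^2 + 10*sin(d) - 6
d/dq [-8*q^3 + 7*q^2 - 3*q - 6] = -24*q^2 + 14*q - 3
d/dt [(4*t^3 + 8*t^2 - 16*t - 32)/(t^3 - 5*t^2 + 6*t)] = 4*(-7*t^2 - 8*t + 12)/(t^2*(t^2 - 6*t + 9))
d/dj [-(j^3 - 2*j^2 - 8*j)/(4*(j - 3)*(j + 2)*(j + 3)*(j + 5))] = (j^4 - 8*j^3 - 11*j^2 + 90*j - 180)/(4*(j^6 + 10*j^5 + 7*j^4 - 180*j^3 - 369*j^2 + 810*j + 2025))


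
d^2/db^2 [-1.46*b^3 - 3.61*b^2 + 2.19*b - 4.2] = -8.76*b - 7.22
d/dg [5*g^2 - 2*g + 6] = 10*g - 2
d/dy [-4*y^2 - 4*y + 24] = -8*y - 4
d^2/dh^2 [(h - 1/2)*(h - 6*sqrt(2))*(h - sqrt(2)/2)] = 6*h - 13*sqrt(2) - 1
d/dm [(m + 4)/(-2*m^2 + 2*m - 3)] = (2*m^2 + 16*m - 11)/(4*m^4 - 8*m^3 + 16*m^2 - 12*m + 9)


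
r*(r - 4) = r^2 - 4*r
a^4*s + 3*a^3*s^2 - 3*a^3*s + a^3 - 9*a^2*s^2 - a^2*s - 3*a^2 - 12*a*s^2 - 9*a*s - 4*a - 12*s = (a - 4)*(a + 1)*(a + 3*s)*(a*s + 1)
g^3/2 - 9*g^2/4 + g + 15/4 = (g/2 + 1/2)*(g - 3)*(g - 5/2)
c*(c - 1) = c^2 - c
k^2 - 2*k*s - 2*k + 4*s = (k - 2)*(k - 2*s)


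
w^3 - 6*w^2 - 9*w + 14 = (w - 7)*(w - 1)*(w + 2)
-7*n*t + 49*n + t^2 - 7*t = (-7*n + t)*(t - 7)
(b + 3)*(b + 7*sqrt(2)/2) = b^2 + 3*b + 7*sqrt(2)*b/2 + 21*sqrt(2)/2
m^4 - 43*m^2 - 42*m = m*(m - 7)*(m + 1)*(m + 6)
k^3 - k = k*(k - 1)*(k + 1)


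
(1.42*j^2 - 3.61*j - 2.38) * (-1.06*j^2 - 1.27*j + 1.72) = -1.5052*j^4 + 2.0232*j^3 + 9.5499*j^2 - 3.1866*j - 4.0936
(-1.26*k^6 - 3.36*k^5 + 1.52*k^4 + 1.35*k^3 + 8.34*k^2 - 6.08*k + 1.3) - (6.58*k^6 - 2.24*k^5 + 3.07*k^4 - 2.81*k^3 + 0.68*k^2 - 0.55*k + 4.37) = -7.84*k^6 - 1.12*k^5 - 1.55*k^4 + 4.16*k^3 + 7.66*k^2 - 5.53*k - 3.07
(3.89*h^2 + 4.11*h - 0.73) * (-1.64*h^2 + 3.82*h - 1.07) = -6.3796*h^4 + 8.1194*h^3 + 12.7351*h^2 - 7.1863*h + 0.7811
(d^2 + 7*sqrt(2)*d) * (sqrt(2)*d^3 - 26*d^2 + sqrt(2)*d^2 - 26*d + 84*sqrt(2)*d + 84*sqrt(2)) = sqrt(2)*d^5 - 12*d^4 + sqrt(2)*d^4 - 98*sqrt(2)*d^3 - 12*d^3 - 98*sqrt(2)*d^2 + 1176*d^2 + 1176*d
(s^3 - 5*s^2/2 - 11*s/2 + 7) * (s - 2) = s^4 - 9*s^3/2 - s^2/2 + 18*s - 14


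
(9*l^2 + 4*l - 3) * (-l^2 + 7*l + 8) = -9*l^4 + 59*l^3 + 103*l^2 + 11*l - 24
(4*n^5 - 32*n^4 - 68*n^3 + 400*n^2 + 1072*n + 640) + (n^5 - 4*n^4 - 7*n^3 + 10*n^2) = 5*n^5 - 36*n^4 - 75*n^3 + 410*n^2 + 1072*n + 640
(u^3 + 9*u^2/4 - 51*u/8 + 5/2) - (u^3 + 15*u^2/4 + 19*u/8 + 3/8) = -3*u^2/2 - 35*u/4 + 17/8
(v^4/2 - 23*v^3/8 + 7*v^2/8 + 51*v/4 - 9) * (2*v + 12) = v^5 + v^4/4 - 131*v^3/4 + 36*v^2 + 135*v - 108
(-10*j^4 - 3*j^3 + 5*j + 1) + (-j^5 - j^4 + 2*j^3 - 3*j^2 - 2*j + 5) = -j^5 - 11*j^4 - j^3 - 3*j^2 + 3*j + 6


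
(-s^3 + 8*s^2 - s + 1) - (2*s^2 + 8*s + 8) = -s^3 + 6*s^2 - 9*s - 7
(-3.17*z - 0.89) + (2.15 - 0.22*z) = 1.26 - 3.39*z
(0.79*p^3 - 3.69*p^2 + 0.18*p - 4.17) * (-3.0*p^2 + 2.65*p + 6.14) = -2.37*p^5 + 13.1635*p^4 - 5.4679*p^3 - 9.6696*p^2 - 9.9453*p - 25.6038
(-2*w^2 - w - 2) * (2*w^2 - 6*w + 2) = -4*w^4 + 10*w^3 - 2*w^2 + 10*w - 4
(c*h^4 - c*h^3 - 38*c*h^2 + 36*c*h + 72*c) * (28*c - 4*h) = 28*c^2*h^4 - 28*c^2*h^3 - 1064*c^2*h^2 + 1008*c^2*h + 2016*c^2 - 4*c*h^5 + 4*c*h^4 + 152*c*h^3 - 144*c*h^2 - 288*c*h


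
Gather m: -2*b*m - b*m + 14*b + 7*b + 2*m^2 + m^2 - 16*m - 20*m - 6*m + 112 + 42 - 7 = 21*b + 3*m^2 + m*(-3*b - 42) + 147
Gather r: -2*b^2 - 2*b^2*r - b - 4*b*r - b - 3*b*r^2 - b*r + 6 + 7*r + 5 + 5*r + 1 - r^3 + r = -2*b^2 - 3*b*r^2 - 2*b - r^3 + r*(-2*b^2 - 5*b + 13) + 12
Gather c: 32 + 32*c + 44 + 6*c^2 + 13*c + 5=6*c^2 + 45*c + 81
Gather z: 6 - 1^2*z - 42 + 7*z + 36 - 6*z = 0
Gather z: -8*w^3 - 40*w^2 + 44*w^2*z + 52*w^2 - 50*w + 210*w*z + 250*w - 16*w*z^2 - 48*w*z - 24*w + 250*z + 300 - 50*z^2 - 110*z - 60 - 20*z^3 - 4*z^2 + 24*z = -8*w^3 + 12*w^2 + 176*w - 20*z^3 + z^2*(-16*w - 54) + z*(44*w^2 + 162*w + 164) + 240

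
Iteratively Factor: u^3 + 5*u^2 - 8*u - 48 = (u + 4)*(u^2 + u - 12) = (u + 4)^2*(u - 3)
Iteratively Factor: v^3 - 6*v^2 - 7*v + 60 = (v - 4)*(v^2 - 2*v - 15) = (v - 5)*(v - 4)*(v + 3)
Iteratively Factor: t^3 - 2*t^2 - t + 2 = (t - 1)*(t^2 - t - 2) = (t - 1)*(t + 1)*(t - 2)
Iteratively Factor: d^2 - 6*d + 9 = (d - 3)*(d - 3)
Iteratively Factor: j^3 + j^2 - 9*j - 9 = (j + 3)*(j^2 - 2*j - 3) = (j - 3)*(j + 3)*(j + 1)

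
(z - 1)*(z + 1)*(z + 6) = z^3 + 6*z^2 - z - 6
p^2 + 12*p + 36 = (p + 6)^2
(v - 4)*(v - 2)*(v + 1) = v^3 - 5*v^2 + 2*v + 8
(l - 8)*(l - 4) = l^2 - 12*l + 32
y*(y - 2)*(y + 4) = y^3 + 2*y^2 - 8*y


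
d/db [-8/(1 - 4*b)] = -32/(4*b - 1)^2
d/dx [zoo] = 0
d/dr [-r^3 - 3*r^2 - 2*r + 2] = -3*r^2 - 6*r - 2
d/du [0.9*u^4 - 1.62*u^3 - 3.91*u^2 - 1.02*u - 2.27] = 3.6*u^3 - 4.86*u^2 - 7.82*u - 1.02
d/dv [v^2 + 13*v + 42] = 2*v + 13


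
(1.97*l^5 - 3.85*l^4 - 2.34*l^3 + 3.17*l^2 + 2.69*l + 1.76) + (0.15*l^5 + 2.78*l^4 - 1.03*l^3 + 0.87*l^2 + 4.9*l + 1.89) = 2.12*l^5 - 1.07*l^4 - 3.37*l^3 + 4.04*l^2 + 7.59*l + 3.65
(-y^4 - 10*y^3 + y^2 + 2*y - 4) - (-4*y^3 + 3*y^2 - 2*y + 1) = -y^4 - 6*y^3 - 2*y^2 + 4*y - 5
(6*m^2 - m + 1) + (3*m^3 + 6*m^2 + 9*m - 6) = 3*m^3 + 12*m^2 + 8*m - 5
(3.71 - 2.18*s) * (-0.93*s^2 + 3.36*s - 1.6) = 2.0274*s^3 - 10.7751*s^2 + 15.9536*s - 5.936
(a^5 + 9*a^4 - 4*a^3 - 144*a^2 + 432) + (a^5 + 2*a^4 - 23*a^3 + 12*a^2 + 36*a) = 2*a^5 + 11*a^4 - 27*a^3 - 132*a^2 + 36*a + 432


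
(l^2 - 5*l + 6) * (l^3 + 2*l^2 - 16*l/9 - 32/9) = l^5 - 3*l^4 - 52*l^3/9 + 52*l^2/3 + 64*l/9 - 64/3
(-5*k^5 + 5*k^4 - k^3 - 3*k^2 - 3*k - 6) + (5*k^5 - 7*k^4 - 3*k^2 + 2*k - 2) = -2*k^4 - k^3 - 6*k^2 - k - 8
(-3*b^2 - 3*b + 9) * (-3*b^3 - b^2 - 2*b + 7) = 9*b^5 + 12*b^4 - 18*b^3 - 24*b^2 - 39*b + 63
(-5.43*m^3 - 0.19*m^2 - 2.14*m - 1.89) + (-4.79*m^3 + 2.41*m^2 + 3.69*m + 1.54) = -10.22*m^3 + 2.22*m^2 + 1.55*m - 0.35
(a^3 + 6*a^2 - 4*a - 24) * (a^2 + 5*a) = a^5 + 11*a^4 + 26*a^3 - 44*a^2 - 120*a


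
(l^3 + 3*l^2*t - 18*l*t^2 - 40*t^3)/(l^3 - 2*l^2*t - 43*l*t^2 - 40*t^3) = (-l^2 + 2*l*t + 8*t^2)/(-l^2 + 7*l*t + 8*t^2)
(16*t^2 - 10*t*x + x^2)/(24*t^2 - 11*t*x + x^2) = (-2*t + x)/(-3*t + x)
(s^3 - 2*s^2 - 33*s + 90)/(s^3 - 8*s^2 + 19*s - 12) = (s^2 + s - 30)/(s^2 - 5*s + 4)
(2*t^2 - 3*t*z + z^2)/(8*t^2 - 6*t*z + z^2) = (-t + z)/(-4*t + z)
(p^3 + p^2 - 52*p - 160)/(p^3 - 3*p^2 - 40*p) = (p + 4)/p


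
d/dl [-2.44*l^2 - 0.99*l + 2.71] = -4.88*l - 0.99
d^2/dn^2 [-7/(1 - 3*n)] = 126/(3*n - 1)^3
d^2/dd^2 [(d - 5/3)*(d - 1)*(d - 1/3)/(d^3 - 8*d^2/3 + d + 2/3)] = 2*(-27*d^3 + 297*d^2 - 549*d + 371)/(3*(27*d^6 - 135*d^5 + 171*d^4 + 55*d^3 - 114*d^2 - 60*d - 8))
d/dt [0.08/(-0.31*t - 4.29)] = 0.0248/(0.31*t + 4.29)^2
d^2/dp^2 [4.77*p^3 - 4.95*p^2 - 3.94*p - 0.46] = 28.62*p - 9.9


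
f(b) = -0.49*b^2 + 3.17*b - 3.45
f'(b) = 3.17 - 0.98*b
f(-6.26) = -42.50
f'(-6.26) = 9.30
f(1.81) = 0.68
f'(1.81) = 1.40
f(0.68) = -1.52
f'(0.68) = 2.50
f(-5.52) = -35.88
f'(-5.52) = 8.58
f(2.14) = 1.09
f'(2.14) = 1.07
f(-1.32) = -8.49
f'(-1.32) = 4.46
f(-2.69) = -15.52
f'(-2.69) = 5.81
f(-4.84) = -30.27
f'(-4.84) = 7.91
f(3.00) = 1.65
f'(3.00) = 0.23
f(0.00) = -3.45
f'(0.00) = 3.17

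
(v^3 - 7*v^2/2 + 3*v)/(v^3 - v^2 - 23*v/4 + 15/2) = 2*v/(2*v + 5)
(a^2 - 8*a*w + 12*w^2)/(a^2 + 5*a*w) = (a^2 - 8*a*w + 12*w^2)/(a*(a + 5*w))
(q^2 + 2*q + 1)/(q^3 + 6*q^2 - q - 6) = (q + 1)/(q^2 + 5*q - 6)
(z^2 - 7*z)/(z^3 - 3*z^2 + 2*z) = (z - 7)/(z^2 - 3*z + 2)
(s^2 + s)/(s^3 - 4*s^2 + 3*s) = (s + 1)/(s^2 - 4*s + 3)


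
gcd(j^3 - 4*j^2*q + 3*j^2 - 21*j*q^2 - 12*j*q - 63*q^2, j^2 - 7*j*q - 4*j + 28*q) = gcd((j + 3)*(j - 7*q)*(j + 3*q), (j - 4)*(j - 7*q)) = -j + 7*q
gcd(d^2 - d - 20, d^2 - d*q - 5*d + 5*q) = d - 5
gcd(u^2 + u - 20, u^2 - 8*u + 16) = u - 4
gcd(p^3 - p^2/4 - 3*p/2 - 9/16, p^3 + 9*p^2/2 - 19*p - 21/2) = p + 1/2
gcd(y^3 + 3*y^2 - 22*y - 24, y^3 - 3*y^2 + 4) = y + 1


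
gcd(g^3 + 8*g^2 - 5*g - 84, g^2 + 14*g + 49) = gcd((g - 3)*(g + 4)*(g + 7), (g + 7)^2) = g + 7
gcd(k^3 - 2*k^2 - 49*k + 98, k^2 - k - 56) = k + 7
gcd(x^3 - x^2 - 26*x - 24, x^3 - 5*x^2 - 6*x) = x^2 - 5*x - 6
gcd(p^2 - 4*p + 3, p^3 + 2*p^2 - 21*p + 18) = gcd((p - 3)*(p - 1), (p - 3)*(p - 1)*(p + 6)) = p^2 - 4*p + 3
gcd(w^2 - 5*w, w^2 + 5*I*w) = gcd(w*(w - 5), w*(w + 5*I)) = w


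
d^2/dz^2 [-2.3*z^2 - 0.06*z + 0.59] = -4.60000000000000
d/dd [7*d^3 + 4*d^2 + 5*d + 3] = 21*d^2 + 8*d + 5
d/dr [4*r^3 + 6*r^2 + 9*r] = 12*r^2 + 12*r + 9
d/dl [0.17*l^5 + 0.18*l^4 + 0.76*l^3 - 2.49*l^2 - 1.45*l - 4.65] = 0.85*l^4 + 0.72*l^3 + 2.28*l^2 - 4.98*l - 1.45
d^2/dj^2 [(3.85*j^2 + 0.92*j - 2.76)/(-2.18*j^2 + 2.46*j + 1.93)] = (-50.037976*j^3 - 18.491196*j^2 - 112.032816*j + 36.683902)/(10.360232*j^6 - 35.072712*j^5 + 12.061068*j^4 + 47.214288*j^3 - 10.677918*j^2 - 27.489762*j - 7.189057)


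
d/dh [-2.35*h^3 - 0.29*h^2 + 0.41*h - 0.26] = -7.05*h^2 - 0.58*h + 0.41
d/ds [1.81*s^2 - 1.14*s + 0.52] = 3.62*s - 1.14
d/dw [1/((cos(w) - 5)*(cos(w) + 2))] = (2*cos(w) - 3)*sin(w)/((cos(w) - 5)^2*(cos(w) + 2)^2)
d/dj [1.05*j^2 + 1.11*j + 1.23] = 2.1*j + 1.11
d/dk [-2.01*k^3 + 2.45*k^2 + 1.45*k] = -6.03*k^2 + 4.9*k + 1.45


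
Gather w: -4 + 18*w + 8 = 18*w + 4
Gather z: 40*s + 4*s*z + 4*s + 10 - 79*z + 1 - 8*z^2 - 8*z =44*s - 8*z^2 + z*(4*s - 87) + 11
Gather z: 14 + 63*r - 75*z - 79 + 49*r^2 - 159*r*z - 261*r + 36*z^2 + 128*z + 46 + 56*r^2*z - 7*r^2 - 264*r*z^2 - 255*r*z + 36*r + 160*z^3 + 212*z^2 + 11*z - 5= 42*r^2 - 162*r + 160*z^3 + z^2*(248 - 264*r) + z*(56*r^2 - 414*r + 64) - 24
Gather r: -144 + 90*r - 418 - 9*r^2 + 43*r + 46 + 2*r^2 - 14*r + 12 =-7*r^2 + 119*r - 504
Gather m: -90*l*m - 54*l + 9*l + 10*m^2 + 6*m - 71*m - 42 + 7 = -45*l + 10*m^2 + m*(-90*l - 65) - 35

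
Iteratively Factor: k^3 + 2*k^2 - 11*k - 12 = (k - 3)*(k^2 + 5*k + 4) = (k - 3)*(k + 4)*(k + 1)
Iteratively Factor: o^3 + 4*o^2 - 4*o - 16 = (o + 2)*(o^2 + 2*o - 8) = (o - 2)*(o + 2)*(o + 4)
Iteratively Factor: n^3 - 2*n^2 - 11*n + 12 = (n + 3)*(n^2 - 5*n + 4) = (n - 4)*(n + 3)*(n - 1)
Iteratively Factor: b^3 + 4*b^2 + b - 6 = (b + 3)*(b^2 + b - 2) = (b - 1)*(b + 3)*(b + 2)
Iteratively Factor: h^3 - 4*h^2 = (h - 4)*(h^2) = h*(h - 4)*(h)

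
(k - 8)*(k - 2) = k^2 - 10*k + 16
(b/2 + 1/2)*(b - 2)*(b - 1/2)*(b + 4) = b^4/2 + 5*b^3/4 - 15*b^2/4 - 5*b/2 + 2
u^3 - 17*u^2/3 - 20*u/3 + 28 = (u - 6)*(u - 2)*(u + 7/3)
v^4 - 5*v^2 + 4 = (v - 2)*(v - 1)*(v + 1)*(v + 2)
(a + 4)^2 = a^2 + 8*a + 16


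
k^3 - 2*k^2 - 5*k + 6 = (k - 3)*(k - 1)*(k + 2)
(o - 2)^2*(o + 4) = o^3 - 12*o + 16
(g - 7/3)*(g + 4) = g^2 + 5*g/3 - 28/3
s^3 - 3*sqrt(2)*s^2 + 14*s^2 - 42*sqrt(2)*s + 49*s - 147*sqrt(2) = (s + 7)^2*(s - 3*sqrt(2))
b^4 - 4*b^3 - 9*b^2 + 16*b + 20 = (b - 5)*(b - 2)*(b + 1)*(b + 2)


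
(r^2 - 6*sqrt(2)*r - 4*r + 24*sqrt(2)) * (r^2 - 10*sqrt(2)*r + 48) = r^4 - 16*sqrt(2)*r^3 - 4*r^3 + 64*sqrt(2)*r^2 + 168*r^2 - 672*r - 288*sqrt(2)*r + 1152*sqrt(2)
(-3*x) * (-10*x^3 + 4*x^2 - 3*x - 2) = 30*x^4 - 12*x^3 + 9*x^2 + 6*x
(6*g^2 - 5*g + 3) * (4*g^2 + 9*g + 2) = 24*g^4 + 34*g^3 - 21*g^2 + 17*g + 6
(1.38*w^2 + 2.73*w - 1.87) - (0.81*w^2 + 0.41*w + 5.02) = 0.57*w^2 + 2.32*w - 6.89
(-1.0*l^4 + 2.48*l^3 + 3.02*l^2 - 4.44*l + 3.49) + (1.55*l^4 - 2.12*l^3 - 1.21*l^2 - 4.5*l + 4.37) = 0.55*l^4 + 0.36*l^3 + 1.81*l^2 - 8.94*l + 7.86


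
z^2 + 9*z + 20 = (z + 4)*(z + 5)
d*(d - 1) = d^2 - d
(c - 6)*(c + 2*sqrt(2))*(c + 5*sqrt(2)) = c^3 - 6*c^2 + 7*sqrt(2)*c^2 - 42*sqrt(2)*c + 20*c - 120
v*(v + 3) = v^2 + 3*v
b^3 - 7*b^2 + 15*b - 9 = (b - 3)^2*(b - 1)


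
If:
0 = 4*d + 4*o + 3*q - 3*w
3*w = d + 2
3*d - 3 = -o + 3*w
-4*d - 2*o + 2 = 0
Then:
No Solution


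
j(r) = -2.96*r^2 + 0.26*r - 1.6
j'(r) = 0.26 - 5.92*r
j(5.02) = -74.89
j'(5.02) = -29.46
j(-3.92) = -48.10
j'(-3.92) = 23.47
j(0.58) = -2.44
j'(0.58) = -3.17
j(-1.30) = -6.94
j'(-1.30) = 7.96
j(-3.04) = -29.75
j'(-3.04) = 18.26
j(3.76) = -42.47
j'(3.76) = -22.00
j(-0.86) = -4.01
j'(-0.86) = 5.35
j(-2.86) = -26.56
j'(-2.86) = 17.19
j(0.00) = -1.60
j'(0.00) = 0.26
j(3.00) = -27.46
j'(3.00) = -17.50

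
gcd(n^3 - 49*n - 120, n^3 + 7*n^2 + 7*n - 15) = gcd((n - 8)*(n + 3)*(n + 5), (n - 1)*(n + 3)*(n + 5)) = n^2 + 8*n + 15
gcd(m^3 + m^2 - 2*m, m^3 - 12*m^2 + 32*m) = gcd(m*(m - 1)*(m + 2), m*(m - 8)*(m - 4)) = m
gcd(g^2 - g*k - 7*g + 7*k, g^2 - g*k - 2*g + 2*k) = g - k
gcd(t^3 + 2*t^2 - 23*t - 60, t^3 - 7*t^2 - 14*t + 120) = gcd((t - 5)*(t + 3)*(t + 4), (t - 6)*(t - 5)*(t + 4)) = t^2 - t - 20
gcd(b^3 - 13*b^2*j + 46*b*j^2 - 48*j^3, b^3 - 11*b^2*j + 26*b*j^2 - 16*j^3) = b^2 - 10*b*j + 16*j^2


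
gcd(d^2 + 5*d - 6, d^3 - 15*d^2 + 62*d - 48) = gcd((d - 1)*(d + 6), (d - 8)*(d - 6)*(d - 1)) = d - 1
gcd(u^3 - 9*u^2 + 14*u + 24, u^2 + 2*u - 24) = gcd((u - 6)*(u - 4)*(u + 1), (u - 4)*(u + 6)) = u - 4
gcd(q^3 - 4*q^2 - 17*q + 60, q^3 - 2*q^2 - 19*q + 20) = q^2 - q - 20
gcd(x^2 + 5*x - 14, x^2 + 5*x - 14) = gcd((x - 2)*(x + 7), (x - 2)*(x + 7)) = x^2 + 5*x - 14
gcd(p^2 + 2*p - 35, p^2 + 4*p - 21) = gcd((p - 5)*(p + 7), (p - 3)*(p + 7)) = p + 7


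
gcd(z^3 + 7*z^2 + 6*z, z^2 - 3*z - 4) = z + 1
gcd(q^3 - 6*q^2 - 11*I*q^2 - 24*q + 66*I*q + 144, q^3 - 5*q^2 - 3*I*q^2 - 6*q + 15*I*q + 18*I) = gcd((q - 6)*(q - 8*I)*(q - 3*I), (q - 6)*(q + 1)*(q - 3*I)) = q^2 + q*(-6 - 3*I) + 18*I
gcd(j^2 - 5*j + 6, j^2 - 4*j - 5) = 1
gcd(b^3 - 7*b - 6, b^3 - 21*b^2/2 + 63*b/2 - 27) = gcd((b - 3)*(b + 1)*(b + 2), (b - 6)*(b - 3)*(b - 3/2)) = b - 3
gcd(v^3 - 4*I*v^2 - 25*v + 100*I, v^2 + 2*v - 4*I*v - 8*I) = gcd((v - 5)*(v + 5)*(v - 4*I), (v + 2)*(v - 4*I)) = v - 4*I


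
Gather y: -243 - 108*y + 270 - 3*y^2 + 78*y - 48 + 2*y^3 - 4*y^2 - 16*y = 2*y^3 - 7*y^2 - 46*y - 21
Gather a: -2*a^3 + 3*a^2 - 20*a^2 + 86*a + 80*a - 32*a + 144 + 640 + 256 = -2*a^3 - 17*a^2 + 134*a + 1040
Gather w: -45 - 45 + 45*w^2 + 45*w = 45*w^2 + 45*w - 90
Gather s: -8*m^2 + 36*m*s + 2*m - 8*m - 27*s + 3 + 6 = -8*m^2 - 6*m + s*(36*m - 27) + 9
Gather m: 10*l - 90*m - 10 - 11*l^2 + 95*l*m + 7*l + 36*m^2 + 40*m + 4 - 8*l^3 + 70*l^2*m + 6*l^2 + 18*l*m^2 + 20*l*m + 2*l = -8*l^3 - 5*l^2 + 19*l + m^2*(18*l + 36) + m*(70*l^2 + 115*l - 50) - 6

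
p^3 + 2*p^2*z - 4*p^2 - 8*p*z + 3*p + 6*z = (p - 3)*(p - 1)*(p + 2*z)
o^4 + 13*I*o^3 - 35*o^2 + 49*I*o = o*(o - I)*(o + 7*I)^2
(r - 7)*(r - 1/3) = r^2 - 22*r/3 + 7/3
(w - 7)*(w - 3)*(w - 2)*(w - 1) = w^4 - 13*w^3 + 53*w^2 - 83*w + 42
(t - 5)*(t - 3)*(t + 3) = t^3 - 5*t^2 - 9*t + 45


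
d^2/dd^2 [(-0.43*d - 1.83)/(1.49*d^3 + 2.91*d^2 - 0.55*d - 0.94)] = (-5.727858*d^5 - 59.940018*d^4 - 134.942488*d^3 - 91.208724*d^2 - 4.86243*d - 10.674094)/(3.307949*d^9 + 19.381473*d^8 + 34.189242*d^7 + 4.073019*d^6 - 37.074666*d^5 - 16.617237*d^4 + 12.810137*d^3 + 6.860778*d^2 - 1.45794*d - 0.830584)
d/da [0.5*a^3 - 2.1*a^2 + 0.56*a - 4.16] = 1.5*a^2 - 4.2*a + 0.56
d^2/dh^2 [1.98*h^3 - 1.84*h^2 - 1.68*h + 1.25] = 11.88*h - 3.68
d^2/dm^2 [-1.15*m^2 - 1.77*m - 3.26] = -2.30000000000000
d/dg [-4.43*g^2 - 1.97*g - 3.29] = -8.86*g - 1.97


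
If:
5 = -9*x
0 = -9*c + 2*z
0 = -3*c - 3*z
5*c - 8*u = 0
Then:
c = 0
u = 0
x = -5/9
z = 0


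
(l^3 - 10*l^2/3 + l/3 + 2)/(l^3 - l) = (l^2 - 7*l/3 - 2)/(l*(l + 1))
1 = 1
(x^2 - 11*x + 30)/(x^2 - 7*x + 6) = (x - 5)/(x - 1)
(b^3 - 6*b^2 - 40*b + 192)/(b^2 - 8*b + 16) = (b^2 - 2*b - 48)/(b - 4)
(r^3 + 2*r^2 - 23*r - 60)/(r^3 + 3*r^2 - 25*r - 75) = (r + 4)/(r + 5)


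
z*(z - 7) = z^2 - 7*z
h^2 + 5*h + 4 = (h + 1)*(h + 4)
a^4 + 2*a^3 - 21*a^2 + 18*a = a*(a - 3)*(a - 1)*(a + 6)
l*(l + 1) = l^2 + l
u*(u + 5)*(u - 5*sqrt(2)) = u^3 - 5*sqrt(2)*u^2 + 5*u^2 - 25*sqrt(2)*u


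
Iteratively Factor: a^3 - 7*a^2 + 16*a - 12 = (a - 2)*(a^2 - 5*a + 6) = (a - 3)*(a - 2)*(a - 2)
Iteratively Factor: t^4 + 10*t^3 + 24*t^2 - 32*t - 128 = (t + 4)*(t^3 + 6*t^2 - 32) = (t - 2)*(t + 4)*(t^2 + 8*t + 16) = (t - 2)*(t + 4)^2*(t + 4)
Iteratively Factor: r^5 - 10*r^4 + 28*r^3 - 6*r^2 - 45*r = (r - 3)*(r^4 - 7*r^3 + 7*r^2 + 15*r) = (r - 5)*(r - 3)*(r^3 - 2*r^2 - 3*r) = r*(r - 5)*(r - 3)*(r^2 - 2*r - 3) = r*(r - 5)*(r - 3)^2*(r + 1)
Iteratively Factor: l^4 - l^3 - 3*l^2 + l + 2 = (l - 2)*(l^3 + l^2 - l - 1) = (l - 2)*(l + 1)*(l^2 - 1) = (l - 2)*(l + 1)^2*(l - 1)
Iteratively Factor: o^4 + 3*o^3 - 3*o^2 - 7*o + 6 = (o - 1)*(o^3 + 4*o^2 + o - 6) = (o - 1)*(o + 2)*(o^2 + 2*o - 3) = (o - 1)^2*(o + 2)*(o + 3)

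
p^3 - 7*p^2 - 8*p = p*(p - 8)*(p + 1)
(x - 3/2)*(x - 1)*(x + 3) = x^3 + x^2/2 - 6*x + 9/2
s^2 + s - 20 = (s - 4)*(s + 5)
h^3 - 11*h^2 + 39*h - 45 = (h - 5)*(h - 3)^2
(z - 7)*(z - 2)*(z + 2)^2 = z^4 - 5*z^3 - 18*z^2 + 20*z + 56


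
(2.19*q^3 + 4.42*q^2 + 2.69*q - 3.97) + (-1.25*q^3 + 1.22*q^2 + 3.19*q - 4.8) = 0.94*q^3 + 5.64*q^2 + 5.88*q - 8.77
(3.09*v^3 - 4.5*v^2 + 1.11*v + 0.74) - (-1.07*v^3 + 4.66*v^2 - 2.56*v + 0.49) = 4.16*v^3 - 9.16*v^2 + 3.67*v + 0.25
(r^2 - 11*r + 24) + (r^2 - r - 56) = 2*r^2 - 12*r - 32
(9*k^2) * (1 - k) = -9*k^3 + 9*k^2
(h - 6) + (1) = h - 5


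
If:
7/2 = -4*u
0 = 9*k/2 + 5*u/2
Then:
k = 35/72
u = -7/8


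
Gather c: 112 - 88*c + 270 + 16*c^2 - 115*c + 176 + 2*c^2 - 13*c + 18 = 18*c^2 - 216*c + 576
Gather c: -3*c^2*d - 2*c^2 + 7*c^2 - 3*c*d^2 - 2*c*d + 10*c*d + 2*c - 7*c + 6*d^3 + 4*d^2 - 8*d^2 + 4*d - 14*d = c^2*(5 - 3*d) + c*(-3*d^2 + 8*d - 5) + 6*d^3 - 4*d^2 - 10*d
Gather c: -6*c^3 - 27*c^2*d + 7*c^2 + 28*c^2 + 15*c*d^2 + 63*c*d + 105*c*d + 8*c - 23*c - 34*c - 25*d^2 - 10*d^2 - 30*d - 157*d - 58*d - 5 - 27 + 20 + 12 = -6*c^3 + c^2*(35 - 27*d) + c*(15*d^2 + 168*d - 49) - 35*d^2 - 245*d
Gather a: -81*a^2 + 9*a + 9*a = -81*a^2 + 18*a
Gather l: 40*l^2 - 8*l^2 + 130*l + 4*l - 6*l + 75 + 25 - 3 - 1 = 32*l^2 + 128*l + 96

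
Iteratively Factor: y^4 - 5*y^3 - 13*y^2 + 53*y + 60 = (y - 4)*(y^3 - y^2 - 17*y - 15) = (y - 4)*(y + 1)*(y^2 - 2*y - 15) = (y - 4)*(y + 1)*(y + 3)*(y - 5)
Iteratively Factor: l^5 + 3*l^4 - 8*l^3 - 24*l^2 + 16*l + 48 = (l + 2)*(l^4 + l^3 - 10*l^2 - 4*l + 24) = (l + 2)^2*(l^3 - l^2 - 8*l + 12) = (l + 2)^2*(l + 3)*(l^2 - 4*l + 4) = (l - 2)*(l + 2)^2*(l + 3)*(l - 2)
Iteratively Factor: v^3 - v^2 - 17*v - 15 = (v + 3)*(v^2 - 4*v - 5) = (v - 5)*(v + 3)*(v + 1)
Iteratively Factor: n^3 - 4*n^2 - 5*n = (n - 5)*(n^2 + n) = n*(n - 5)*(n + 1)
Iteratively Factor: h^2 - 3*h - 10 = (h + 2)*(h - 5)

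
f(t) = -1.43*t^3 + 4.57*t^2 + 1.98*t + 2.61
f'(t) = -4.29*t^2 + 9.14*t + 1.98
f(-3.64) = 124.92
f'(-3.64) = -88.13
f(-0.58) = 3.28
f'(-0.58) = -4.76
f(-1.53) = 15.40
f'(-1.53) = -22.05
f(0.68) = 5.62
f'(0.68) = 6.21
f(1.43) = 10.60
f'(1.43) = 6.28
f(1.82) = 12.73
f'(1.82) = 4.40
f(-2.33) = 40.90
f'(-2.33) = -42.61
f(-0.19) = 2.41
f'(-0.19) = 0.09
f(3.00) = 11.07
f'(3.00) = -9.21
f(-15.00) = 5827.41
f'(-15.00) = -1100.37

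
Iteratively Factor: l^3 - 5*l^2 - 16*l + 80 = (l - 4)*(l^2 - l - 20) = (l - 4)*(l + 4)*(l - 5)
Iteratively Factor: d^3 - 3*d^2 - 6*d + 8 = (d - 1)*(d^2 - 2*d - 8) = (d - 1)*(d + 2)*(d - 4)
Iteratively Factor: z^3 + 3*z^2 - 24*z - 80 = (z - 5)*(z^2 + 8*z + 16) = (z - 5)*(z + 4)*(z + 4)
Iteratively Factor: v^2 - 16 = (v - 4)*(v + 4)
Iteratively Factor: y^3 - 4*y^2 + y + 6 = (y + 1)*(y^2 - 5*y + 6) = (y - 2)*(y + 1)*(y - 3)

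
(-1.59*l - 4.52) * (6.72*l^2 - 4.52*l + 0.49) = -10.6848*l^3 - 23.1876*l^2 + 19.6513*l - 2.2148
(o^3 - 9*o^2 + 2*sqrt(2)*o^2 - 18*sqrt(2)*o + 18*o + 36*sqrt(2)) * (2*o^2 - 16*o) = 2*o^5 - 34*o^4 + 4*sqrt(2)*o^4 - 68*sqrt(2)*o^3 + 180*o^3 - 288*o^2 + 360*sqrt(2)*o^2 - 576*sqrt(2)*o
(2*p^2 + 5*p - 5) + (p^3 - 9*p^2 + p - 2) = p^3 - 7*p^2 + 6*p - 7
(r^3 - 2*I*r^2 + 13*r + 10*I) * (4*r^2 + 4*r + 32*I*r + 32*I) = 4*r^5 + 4*r^4 + 24*I*r^4 + 116*r^3 + 24*I*r^3 + 116*r^2 + 456*I*r^2 - 320*r + 456*I*r - 320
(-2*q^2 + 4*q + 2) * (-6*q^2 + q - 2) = 12*q^4 - 26*q^3 - 4*q^2 - 6*q - 4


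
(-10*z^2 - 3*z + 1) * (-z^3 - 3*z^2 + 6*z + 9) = 10*z^5 + 33*z^4 - 52*z^3 - 111*z^2 - 21*z + 9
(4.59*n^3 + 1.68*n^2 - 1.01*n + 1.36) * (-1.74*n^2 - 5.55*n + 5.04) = -7.9866*n^5 - 28.3977*n^4 + 15.567*n^3 + 11.7063*n^2 - 12.6384*n + 6.8544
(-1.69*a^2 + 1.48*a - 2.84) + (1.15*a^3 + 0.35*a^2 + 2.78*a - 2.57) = 1.15*a^3 - 1.34*a^2 + 4.26*a - 5.41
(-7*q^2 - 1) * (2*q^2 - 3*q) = -14*q^4 + 21*q^3 - 2*q^2 + 3*q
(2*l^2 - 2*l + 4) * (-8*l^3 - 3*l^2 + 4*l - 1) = -16*l^5 + 10*l^4 - 18*l^3 - 22*l^2 + 18*l - 4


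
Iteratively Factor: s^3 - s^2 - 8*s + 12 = (s - 2)*(s^2 + s - 6) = (s - 2)^2*(s + 3)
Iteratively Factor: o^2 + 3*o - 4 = (o - 1)*(o + 4)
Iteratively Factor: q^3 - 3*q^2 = (q - 3)*(q^2) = q*(q - 3)*(q)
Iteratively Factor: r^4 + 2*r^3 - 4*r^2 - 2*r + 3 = (r + 3)*(r^3 - r^2 - r + 1) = (r - 1)*(r + 3)*(r^2 - 1) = (r - 1)^2*(r + 3)*(r + 1)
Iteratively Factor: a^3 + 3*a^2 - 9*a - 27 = (a + 3)*(a^2 - 9) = (a - 3)*(a + 3)*(a + 3)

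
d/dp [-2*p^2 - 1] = -4*p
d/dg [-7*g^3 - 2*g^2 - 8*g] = -21*g^2 - 4*g - 8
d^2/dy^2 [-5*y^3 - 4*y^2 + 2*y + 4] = -30*y - 8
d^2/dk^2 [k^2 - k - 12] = 2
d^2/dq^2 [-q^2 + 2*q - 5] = -2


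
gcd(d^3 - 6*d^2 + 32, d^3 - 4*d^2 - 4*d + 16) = d^2 - 2*d - 8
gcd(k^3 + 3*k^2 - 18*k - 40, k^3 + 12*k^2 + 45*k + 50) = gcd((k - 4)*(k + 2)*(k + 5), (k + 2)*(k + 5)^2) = k^2 + 7*k + 10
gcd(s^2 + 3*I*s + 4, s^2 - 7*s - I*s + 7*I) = s - I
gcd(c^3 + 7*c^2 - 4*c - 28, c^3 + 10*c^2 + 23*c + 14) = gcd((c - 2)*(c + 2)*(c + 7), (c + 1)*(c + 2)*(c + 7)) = c^2 + 9*c + 14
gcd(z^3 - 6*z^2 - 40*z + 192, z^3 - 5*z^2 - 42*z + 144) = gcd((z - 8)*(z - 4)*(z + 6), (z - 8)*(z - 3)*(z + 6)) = z^2 - 2*z - 48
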